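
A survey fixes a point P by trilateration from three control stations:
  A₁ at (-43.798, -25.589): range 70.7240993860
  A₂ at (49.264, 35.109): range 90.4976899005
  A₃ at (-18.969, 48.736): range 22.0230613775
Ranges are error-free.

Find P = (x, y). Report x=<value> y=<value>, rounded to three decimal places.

eq1: (x + 43.798)² + (y + 25.589)² = 70.7240993860²
eq2: (x − 49.264)² + (y − 35.109)² = 90.4976899005²
eq3: (x + 18.969)² + (y − 48.736)² = 22.0230613775²
eq1−eq2, eq1−eq3 (x²,y² cancel):
  186.124·x + 121.396·y = -2101.411791
  49.658·x + 148.650·y = 4678.841934
det = 186.124·148.650 − 121.396·49.658 = 21639.050032
x = (-2101.411791·148.650 − 121.396·4678.841934) / 21639.050032 = -40.684205
y = (186.124·4678.841934 − -2101.411791·49.658) / 21639.050032 = 45.066520

x=-40.684 y=45.067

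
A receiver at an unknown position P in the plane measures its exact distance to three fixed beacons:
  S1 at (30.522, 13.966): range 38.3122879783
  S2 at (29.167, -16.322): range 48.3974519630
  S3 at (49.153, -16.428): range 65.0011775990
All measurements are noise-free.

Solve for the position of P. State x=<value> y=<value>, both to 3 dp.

x=-7.778 y=14.941

eq1: (x − 30.522)² + (y − 13.966)² = 38.3122879783²
eq2: (x − 29.167)² + (y + 16.322)² = 48.3974519630²
eq3: (x − 49.153)² + (y + 16.428)² = 65.0011775990²
eq1−eq3, eq1−eq2 (x²,y² cancel):
  37.262·x − 60.788·y = -1198.066726
  -2.710·x − 60.576·y = -884.002013
det = 37.262·-60.576 − -60.788·-2.710 = -2421.918392
x = (-1198.066726·-60.576 − -60.788·-884.002013) / -2421.918392 = -7.777874
y = (37.262·-884.002013 − -1198.066726·-2.710) / -2421.918392 = 14.941232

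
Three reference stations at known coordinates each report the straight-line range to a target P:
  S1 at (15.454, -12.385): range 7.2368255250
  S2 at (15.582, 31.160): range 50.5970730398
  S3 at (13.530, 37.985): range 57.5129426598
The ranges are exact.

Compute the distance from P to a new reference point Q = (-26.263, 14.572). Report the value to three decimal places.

55.160

eq1: (x − 15.454)² + (y + 12.385)² = 7.2368255250²
eq2: (x − 15.582)² + (y − 31.160)² = 50.5970730398²
eq3: (x − 13.530)² + (y − 37.985)² = 57.5129426598²
eq2−eq3, eq2−eq1 (x²,y² cancel):
  -4.104·x + 13.650·y = -335.497972
  -0.256·x − 87.090·y = 1686.162174
det = -4.104·-87.090 − 13.650·-0.256 = 360.911760
x = (-335.497972·-87.090 − 13.650·1686.162174) / 360.911760 = 17.185377
y = (-4.104·1686.162174 − -335.497972·-0.256) / 360.911760 = -19.411662
|P − Q| = √((17.185377 − -26.263)² + (-19.411662 − 14.572)²) = 55.160228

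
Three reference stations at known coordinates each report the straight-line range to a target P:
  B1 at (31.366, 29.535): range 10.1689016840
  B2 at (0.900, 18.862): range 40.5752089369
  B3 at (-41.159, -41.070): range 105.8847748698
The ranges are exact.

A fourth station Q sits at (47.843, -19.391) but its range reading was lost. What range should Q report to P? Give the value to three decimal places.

45.821

eq1: (x − 31.366)² + (y − 29.535)² = 10.1689016840²
eq2: (x − 0.900)² + (y − 18.862)² = 40.5752089369²
eq3: (x + 41.159)² + (y + 41.070)² = 105.8847748698²
eq3−eq1, eq3−eq2 (x²,y² cancel):
  145.050·x + 141.210·y = 9583.512988
  84.118·x + 119.864·y = 6541.014832
det = 145.050·119.864 − 141.210·84.118 = 5507.970420
x = (9583.512988·119.864 − 141.210·6541.014832) / 5507.970420 = 40.861058
y = (145.050·6541.014832 − 9583.512988·84.118) / 5507.970420 = 25.894884
|P − Q| = √((40.861058 − 47.843)² + (25.894884 − -19.391)²) = 45.820943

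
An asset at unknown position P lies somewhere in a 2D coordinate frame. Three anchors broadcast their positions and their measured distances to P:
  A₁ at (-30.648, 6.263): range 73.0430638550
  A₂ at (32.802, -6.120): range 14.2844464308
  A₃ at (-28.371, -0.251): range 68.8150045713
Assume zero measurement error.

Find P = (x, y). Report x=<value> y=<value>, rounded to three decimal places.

x=37.684 y=-19.544

eq1: (x + 30.648)² + (y − 6.263)² = 73.0430638550²
eq2: (x − 32.802)² + (y + 6.120)² = 14.2844464308²
eq3: (x + 28.371)² + (y + 0.251)² = 68.8150045713²
eq2−eq1, eq2−eq3 (x²,y² cancel):
  -126.900·x + 24.766·y = -5266.144298
  -122.346·x + 11.738·y = -4839.908406
det = -126.900·11.738 − 24.766·-122.346 = 1540.468836
x = (-5266.144298·11.738 − 24.766·-4839.908406) / 1540.468836 = 37.684092
y = (-126.900·-4839.908406 − -5266.144298·-122.346) / 1540.468836 = -19.544254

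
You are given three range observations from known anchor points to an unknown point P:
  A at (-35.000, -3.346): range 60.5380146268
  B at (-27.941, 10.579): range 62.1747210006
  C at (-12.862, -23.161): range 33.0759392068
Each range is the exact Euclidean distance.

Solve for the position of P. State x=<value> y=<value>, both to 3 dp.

x=19.604 y=-29.486

eq1: (x + 35.000)² + (y + 3.346)² = 60.5380146268²
eq2: (x + 27.941)² + (y − 10.579)² = 62.1747210006²
eq3: (x + 12.862)² + (y + 23.161)² = 33.0759392068²
eq1−eq2, eq1−eq3 (x²,y² cancel):
  14.118·x + 27.850·y = -544.425711
  44.276·x − 39.630·y = 2036.500710
det = 14.118·-39.630 − 27.850·44.276 = -1792.582940
x = (-544.425711·-39.630 − 27.850·2036.500710) / -1792.582940 = 19.603530
y = (14.118·2036.500710 − -544.425711·44.276) / -1792.582940 = -29.486117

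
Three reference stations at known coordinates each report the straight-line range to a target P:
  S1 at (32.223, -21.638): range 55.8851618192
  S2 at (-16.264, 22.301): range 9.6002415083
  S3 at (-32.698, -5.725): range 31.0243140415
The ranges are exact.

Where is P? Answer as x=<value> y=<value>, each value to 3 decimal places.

eq1: (x − 32.223)² + (y + 21.638)² = 55.8851618192²
eq2: (x + 16.264)² + (y − 22.301)² = 9.6002415083²
eq3: (x + 32.698)² + (y + 5.725)² = 31.0243140415²
eq1−eq2, eq1−eq3 (x²,y² cancel):
  -96.974·x + 87.878·y = 2286.314199
  -129.842·x + 31.826·y = 1756.053306
det = -96.974·31.826 − 87.878·-129.842 = 8323.960752
x = (2286.314199·31.826 − 87.878·1756.053306) / 8323.960752 = -9.797525
y = (-96.974·1756.053306 − 2286.314199·-129.842) / 8323.960752 = 15.205273

x=-9.798 y=15.205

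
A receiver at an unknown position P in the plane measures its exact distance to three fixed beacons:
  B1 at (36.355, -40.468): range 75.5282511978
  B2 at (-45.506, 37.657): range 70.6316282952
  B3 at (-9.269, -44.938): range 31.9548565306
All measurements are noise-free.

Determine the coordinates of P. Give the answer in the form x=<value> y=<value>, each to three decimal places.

eq1: (x − 36.355)² + (y + 40.468)² = 75.5282511978²
eq2: (x + 45.506)² + (y − 37.657)² = 70.6316282952²
eq3: (x + 9.269)² + (y + 44.938)² = 31.9548565306²
eq2−eq3, eq2−eq1 (x²,y² cancel):
  72.474·x − 165.190·y = 2584.206580
  163.722·x − 156.250·y = -1245.190449
det = 72.474·-156.250 − -165.190·163.722 = 15721.174680
x = (2584.206580·-156.250 − -165.190·-1245.190449) / 15721.174680 = -38.767796
y = (72.474·-1245.190449 − 2584.206580·163.722) / 15721.174680 = -32.652484

x=-38.768 y=-32.652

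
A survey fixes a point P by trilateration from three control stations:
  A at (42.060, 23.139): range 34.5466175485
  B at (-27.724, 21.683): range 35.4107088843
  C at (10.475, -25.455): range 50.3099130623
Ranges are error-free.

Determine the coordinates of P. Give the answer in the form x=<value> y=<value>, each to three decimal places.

x=7.552 y=24.770

eq1: (x − 42.060)² + (y − 23.139)² = 34.5466175485²
eq2: (x + 27.724)² + (y − 21.683)² = 35.4107088843²
eq3: (x − 10.475)² + (y + 25.455)² = 50.3099130623²
eq2−eq1, eq2−eq3 (x²,y² cancel):
  139.568·x + 2.912·y = 1126.133776
  76.398·x − 94.276·y = -1758.259064
det = 139.568·-94.276 − 2.912·76.398 = -13380.383744
x = (1126.133776·-94.276 − 2.912·-1758.259064) / -13380.383744 = 7.551901
y = (139.568·-1758.259064 − 1126.133776·76.398) / -13380.383744 = 24.769923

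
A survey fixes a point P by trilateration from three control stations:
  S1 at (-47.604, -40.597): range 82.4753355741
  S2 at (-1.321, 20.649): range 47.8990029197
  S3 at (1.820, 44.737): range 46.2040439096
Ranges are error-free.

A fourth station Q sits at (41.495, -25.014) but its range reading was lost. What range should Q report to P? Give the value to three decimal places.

108.743

eq1: (x + 47.604)² + (y + 40.597)² = 82.4753355741²
eq2: (x + 1.321)² + (y − 20.649)² = 47.8990029197²
eq3: (x − 1.820)² + (y − 44.737)² = 46.2040439096²
eq3−eq1, eq3−eq2 (x²,y² cancel):
  -98.848·x − 170.668·y = -2757.821648
  -6.282·x − 48.176·y = -1736.086134
det = -98.848·-48.176 − -170.668·-6.282 = 3689.964872
x = (-2757.821648·-48.176 − -170.668·-1736.086134) / 3689.964872 = -44.291352
y = (-98.848·-1736.086134 − -2757.821648·-6.282) / 3689.964872 = 41.811782
|P − Q| = √((-44.291352 − 41.495)² + (41.811782 − -25.014)²) = 108.742739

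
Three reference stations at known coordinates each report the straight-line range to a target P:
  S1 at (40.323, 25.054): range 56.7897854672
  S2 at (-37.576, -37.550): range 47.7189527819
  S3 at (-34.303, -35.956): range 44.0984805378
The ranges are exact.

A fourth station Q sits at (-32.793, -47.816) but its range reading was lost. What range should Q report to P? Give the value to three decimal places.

eq1: (x − 40.323)² + (y − 25.054)² = 56.7897854672²
eq2: (x + 37.576)² + (y + 37.550)² = 47.7189527819²
eq3: (x + 34.303)² + (y + 35.956)² = 44.0984805378²
eq1−eq3, eq1−eq2 (x²,y² cancel):
  -149.252·x − 122.020·y = 1496.286248
  -155.798·x − 125.208·y = 1516.292310
det = -149.252·-125.208 − -122.020·-155.798 = -322.927544
x = (1496.286248·-125.208 − -122.020·1516.292310) / -322.927544 = 7.212209
y = (-149.252·1516.292310 − 1496.286248·-155.798) / -322.927544 = -21.084436
|P − Q| = √((7.212209 − -32.793)² + (-21.084436 − -47.816)²) = 48.114377

48.114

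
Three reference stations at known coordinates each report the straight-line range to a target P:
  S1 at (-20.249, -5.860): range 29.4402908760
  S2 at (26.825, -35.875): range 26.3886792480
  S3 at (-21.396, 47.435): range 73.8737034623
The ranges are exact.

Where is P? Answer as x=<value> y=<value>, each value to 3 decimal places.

x=4.545 y=-21.734

eq1: (x + 20.249)² + (y + 5.860)² = 29.4402908760²
eq2: (x − 26.825)² + (y + 35.875)² = 26.3886792480²
eq3: (x + 21.396)² + (y − 47.435)² = 73.8737034623²
eq2−eq1, eq2−eq3 (x²,y² cancel):
  -94.148·x + 60.030·y = -1732.602983
  -96.442·x + 166.620·y = -4059.689880
det = -94.148·166.620 − 60.030·-96.442 = -9897.526500
x = (-1732.602983·166.620 − 60.030·-4059.689880) / -9897.526500 = 4.544886
y = (-94.148·-4059.689880 − -1732.602983·-96.442) / -9897.526500 = -21.734318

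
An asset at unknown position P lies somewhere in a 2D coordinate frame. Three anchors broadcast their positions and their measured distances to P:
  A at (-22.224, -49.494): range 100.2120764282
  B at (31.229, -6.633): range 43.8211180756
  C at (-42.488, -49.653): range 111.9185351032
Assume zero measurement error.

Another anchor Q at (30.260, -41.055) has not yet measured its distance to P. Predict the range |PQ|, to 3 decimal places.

eq1: (x + 22.224)² + (y + 49.494)² = 100.2120764282²
eq2: (x − 31.229)² + (y + 6.633)² = 43.8211180756²
eq3: (x + 42.488)² + (y + 49.653)² = 111.9185351032²
eq3−eq2, eq3−eq1 (x²,y² cancel):
  147.434·x + 86.040·y = 7354.064687
  40.528·x + 0.318·y = 1156.209897
det = 147.434·0.318 − 86.040·40.528 = -3440.145108
x = (7354.064687·0.318 − 86.040·1156.209897) / -3440.145108 = 28.237677
y = (147.434·1156.209897 − 7354.064687·40.528) / -3440.145108 = 37.085902
|P − Q| = √((28.237677 − 30.260)² + (37.085902 − -41.055)²) = 78.167067

78.167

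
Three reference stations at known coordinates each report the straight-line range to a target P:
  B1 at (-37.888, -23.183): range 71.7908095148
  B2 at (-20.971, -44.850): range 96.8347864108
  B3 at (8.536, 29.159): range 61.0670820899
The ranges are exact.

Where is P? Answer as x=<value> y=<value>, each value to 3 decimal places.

x=-49.669 y=47.635

eq1: (x + 37.888)² + (y + 23.183)² = 71.7908095148²
eq2: (x + 20.971)² + (y + 44.850)² = 96.8347864108²
eq3: (x − 8.536)² + (y − 29.159)² = 61.0670820899²
eq3−eq1, eq3−eq2 (x²,y² cancel):
  -92.848·x − 104.684·y = -374.890360
  -59.014·x − 148.018·y = -4119.592580
det = -92.848·-148.018 − -104.684·-59.014 = 7565.353688
x = (-374.890360·-148.018 − -104.684·-4119.592580) / 7565.353688 = -49.669179
y = (-92.848·-4119.592580 − -374.890360·-59.014) / 7565.353688 = 47.634541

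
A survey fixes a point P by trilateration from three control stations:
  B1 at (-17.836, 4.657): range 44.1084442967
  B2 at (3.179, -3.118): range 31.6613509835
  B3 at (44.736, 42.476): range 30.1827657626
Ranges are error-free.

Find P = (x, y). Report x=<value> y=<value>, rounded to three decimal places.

x=22.851 y=21.691

eq1: (x + 17.836)² + (y − 4.657)² = 44.1084442967²
eq2: (x − 3.179)² + (y + 3.118)² = 31.6613509835²
eq3: (x − 44.736)² + (y − 42.476)² = 30.1827657626²
eq1−eq3, eq1−eq2 (x²,y² cancel):
  125.144·x + 75.638·y = 4500.265236
  42.030·x − 15.550·y = 623.131132
det = 125.144·-15.550 − 75.638·42.030 = -5125.054340
x = (4500.265236·-15.550 − 75.638·623.131132) / -5125.054340 = 22.850785
y = (125.144·623.131132 − 4500.265236·42.030) / -5125.054340 = 21.690507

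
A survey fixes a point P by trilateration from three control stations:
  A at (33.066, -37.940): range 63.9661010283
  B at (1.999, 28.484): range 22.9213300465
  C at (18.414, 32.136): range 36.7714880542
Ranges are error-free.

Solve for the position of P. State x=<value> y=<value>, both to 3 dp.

eq1: (x − 33.066)² + (y + 37.940)² = 63.9661010283²
eq2: (x − 1.999)² + (y − 28.484)² = 22.9213300465²
eq3: (x − 18.414)² + (y − 32.136)² = 36.7714880542²
eq3−eq1, eq3−eq2 (x²,y² cancel):
  29.304·x − 140.152·y = -1578.513683
  -32.830·x − 7.304·y = 270.291328
det = 29.304·-7.304 − -140.152·-32.830 = -4815.226576
x = (-1578.513683·-7.304 − -140.152·270.291328) / -4815.226576 = -10.261476
y = (29.304·270.291328 − -1578.513683·-32.830) / -4815.226576 = 9.117325

x=-10.261 y=9.117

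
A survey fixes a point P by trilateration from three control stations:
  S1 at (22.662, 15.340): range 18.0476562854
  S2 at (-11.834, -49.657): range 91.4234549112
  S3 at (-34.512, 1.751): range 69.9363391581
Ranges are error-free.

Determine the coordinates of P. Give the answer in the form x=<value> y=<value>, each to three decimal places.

x=28.311 y=32.481

eq1: (x − 22.662)² + (y − 15.340)² = 18.0476562854²
eq2: (x + 11.834)² + (y + 49.657)² = 91.4234549112²
eq3: (x + 34.512)² + (y − 1.751)² = 69.9363391581²
eq3−eq1, eq3−eq2 (x²,y² cancel):
  114.348·x + 27.178·y = 4120.111336
  45.356·x − 102.816·y = -2055.439513
det = 114.348·-102.816 − 27.178·45.356 = -12989.489336
x = (4120.111336·-102.816 − 27.178·-2055.439513) / -12989.489336 = 28.311400
y = (114.348·-2055.439513 − 4120.111336·45.356) / -12989.489336 = 32.480659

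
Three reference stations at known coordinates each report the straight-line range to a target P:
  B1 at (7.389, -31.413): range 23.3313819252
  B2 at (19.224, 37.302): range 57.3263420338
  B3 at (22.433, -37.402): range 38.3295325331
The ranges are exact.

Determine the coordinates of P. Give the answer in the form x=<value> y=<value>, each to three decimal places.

eq1: (x − 7.389)² + (y + 31.413)² = 23.3313819252²
eq2: (x − 19.224)² + (y − 37.302)² = 57.3263420338²
eq3: (x − 22.433)² + (y + 37.402)² = 38.3295325331²
eq2−eq1, eq2−eq3 (x²,y² cancel):
  -23.670·x − 137.430·y = 2022.328618
  6.418·x − 149.408·y = 1958.304140
det = -23.670·-149.408 − -137.430·6.418 = 4418.513100
x = (2022.328618·-149.408 − -137.430·1958.304140) / 4418.513100 = -7.473631
y = (-23.670·1958.304140 − 2022.328618·6.418) / 4418.513100 = -13.428129

x=-7.474 y=-13.428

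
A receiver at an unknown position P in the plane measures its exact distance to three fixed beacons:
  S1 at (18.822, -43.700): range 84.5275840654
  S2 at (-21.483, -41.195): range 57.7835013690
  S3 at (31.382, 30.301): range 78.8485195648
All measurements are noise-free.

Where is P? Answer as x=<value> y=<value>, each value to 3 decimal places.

eq1: (x − 18.822)² + (y + 43.700)² = 84.5275840654²
eq2: (x + 21.483)² + (y + 41.195)² = 57.7835013690²
eq3: (x − 31.382)² + (y − 30.301)² = 78.8485195648²
eq3−eq2, eq3−eq1 (x²,y² cancel):
  -105.730·x − 142.992·y = 3133.722796
  -25.120·x − 148.002·y = -566.846271
det = -105.730·-148.002 − -142.992·-25.120 = 12056.292420
x = (3133.722796·-148.002 − -142.992·-566.846271) / 12056.292420 = -45.192312
y = (-105.730·-566.846271 − 3133.722796·-25.120) / 12056.292420 = 11.500366

x=-45.192 y=11.500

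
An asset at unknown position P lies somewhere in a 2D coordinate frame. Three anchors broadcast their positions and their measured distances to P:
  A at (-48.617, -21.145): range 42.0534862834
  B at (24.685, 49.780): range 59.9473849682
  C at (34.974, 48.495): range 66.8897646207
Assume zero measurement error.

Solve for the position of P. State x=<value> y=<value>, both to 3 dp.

eq1: (x + 48.617)² + (y + 21.145)² = 42.0534862834²
eq2: (x − 24.685)² + (y − 49.780)² = 59.9473849682²
eq3: (x − 34.974)² + (y − 48.495)² = 66.8897646207²
eq3−eq1, eq3−eq2 (x²,y² cancel):
  -167.182·x − 139.280·y = 1941.522915
  -20.578·x + 2.570·y = 393.003570
det = -167.182·2.570 − -139.280·-20.578 = -3295.761580
x = (1941.522915·2.570 − -139.280·393.003570) / -3295.761580 = -18.122443
y = (-167.182·393.003570 − 1941.522915·-20.578) / -3295.761580 = 7.813206

x=-18.122 y=7.813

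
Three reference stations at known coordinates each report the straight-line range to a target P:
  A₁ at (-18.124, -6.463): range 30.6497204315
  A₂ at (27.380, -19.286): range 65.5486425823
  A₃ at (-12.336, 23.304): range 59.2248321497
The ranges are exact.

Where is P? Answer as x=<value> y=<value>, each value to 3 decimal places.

x=-37.212 y=-30.443

eq1: (x + 18.124)² + (y + 6.463)² = 30.6497204315²
eq2: (x − 27.380)² + (y + 19.286)² = 65.5486425823²
eq3: (x + 12.336)² + (y − 23.304)² = 59.2248321497²
eq2−eq3, eq2−eq1 (x²,y² cancel):
  -79.432·x + 85.180·y = 362.682917
  -91.008·x + 25.646·y = 2605.854731
det = -79.432·25.646 − 85.180·-91.008 = 5714.948368
x = (362.682917·25.646 − 85.180·2605.854731) / 5714.948368 = -37.212119
y = (-79.432·2605.854731 − 362.682917·-91.008) / 5714.948368 = -30.443181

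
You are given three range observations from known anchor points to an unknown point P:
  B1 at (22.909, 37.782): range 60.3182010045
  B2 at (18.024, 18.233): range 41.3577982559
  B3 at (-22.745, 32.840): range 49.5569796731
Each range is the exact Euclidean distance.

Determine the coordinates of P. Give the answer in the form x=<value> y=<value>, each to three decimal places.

x=-7.496 y=-14.312

eq1: (x − 22.909)² + (y − 37.782)² = 60.3182010045²
eq2: (x − 18.024)² + (y − 18.233)² = 41.3577982559²
eq3: (x + 22.745)² + (y − 32.840)² = 49.5569796731²
eq1−eq3, eq1−eq2 (x²,y² cancel):
  -91.308·x − 9.884·y = 825.889958
  -9.770·x − 39.098·y = 632.822956
det = -91.308·-39.098 − -9.884·-9.770 = 3473.393504
x = (825.889958·-39.098 − -9.884·632.822956) / 3473.393504 = -7.495789
y = (-91.308·632.822956 − 825.889958·-9.770) / 3473.393504 = -14.312474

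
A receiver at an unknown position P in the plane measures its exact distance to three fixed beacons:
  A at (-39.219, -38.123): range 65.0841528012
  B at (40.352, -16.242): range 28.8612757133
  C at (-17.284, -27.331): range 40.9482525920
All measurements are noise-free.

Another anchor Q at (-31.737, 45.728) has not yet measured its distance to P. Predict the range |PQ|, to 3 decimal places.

67.062

eq1: (x + 39.219)² + (y + 38.123)² = 65.0841528012²
eq2: (x − 40.352)² + (y + 16.242)² = 28.8612757133²
eq3: (x + 17.284)² + (y + 27.331)² = 40.9482525920²
eq3−eq1, eq3−eq2 (x²,y² cancel):
  -43.870·x − 21.584·y = -613.414683
  115.272·x + 22.178·y = 1690.152406
det = -43.870·22.178 − -21.584·115.272 = 1515.081988
x = (-613.414683·22.178 − -21.584·1690.152406) / 1515.081988 = 15.098812
y = (-43.870·1690.152406 − -613.414683·115.272) / 1515.081988 = -2.268820
|P − Q| = √((15.098812 − -31.737)² + (-2.268820 − 45.728)²) = 67.061823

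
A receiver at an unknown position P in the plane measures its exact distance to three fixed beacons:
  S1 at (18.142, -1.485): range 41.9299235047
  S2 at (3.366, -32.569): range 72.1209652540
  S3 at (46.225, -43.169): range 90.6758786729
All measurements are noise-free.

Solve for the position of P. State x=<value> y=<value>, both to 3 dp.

eq1: (x − 18.142)² + (y + 1.485)² = 41.9299235047²
eq2: (x − 3.366)² + (y + 32.569)² = 72.1209652540²
eq3: (x − 46.225)² + (y + 43.169)² = 90.6758786729²
eq1−eq3, eq1−eq2 (x²,y² cancel):
  56.166·x − 83.368·y = -2795.020691
  -29.552·x − 62.168·y = -2702.582816
det = 56.166·-62.168 − -83.368·-29.552 = -5955.419024
x = (-2795.020691·-62.168 − -83.368·-2702.582816) / -5955.419024 = 8.655659
y = (56.166·-2702.582816 − -2795.020691·-29.552) / -5955.419024 = 39.357721

x=8.656 y=39.358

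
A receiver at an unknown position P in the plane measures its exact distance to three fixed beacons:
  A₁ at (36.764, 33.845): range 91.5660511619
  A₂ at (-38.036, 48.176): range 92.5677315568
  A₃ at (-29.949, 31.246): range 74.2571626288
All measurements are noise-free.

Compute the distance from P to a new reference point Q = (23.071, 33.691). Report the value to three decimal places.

84.410

eq1: (x − 36.764)² + (y − 33.845)² = 91.5660511619²
eq2: (x + 38.036)² + (y − 48.176)² = 92.5677315568²
eq3: (x + 29.949)² + (y − 31.246)² = 74.2571626288²
eq2−eq3, eq2−eq1 (x²,y² cancel):
  16.174·x − 33.860·y = 1160.249569
  149.600·x − 28.662·y = -1086.145351
det = 16.174·-28.662 − -33.860·149.600 = 4601.876812
x = (1160.249569·-28.662 − -33.860·-1086.145351) / 4601.876812 = -15.218129
y = (16.174·-1086.145351 − 1160.249569·149.600) / 4601.876812 = -41.535369
|P − Q| = √((-15.218129 − 23.071)² + (-41.535369 − 33.691)²) = 84.410094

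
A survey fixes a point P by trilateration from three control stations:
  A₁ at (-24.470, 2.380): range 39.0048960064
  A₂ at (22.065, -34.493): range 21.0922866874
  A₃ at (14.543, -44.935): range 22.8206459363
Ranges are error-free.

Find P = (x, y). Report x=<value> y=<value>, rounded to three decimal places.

eq1: (x + 24.470)² + (y − 2.380)² = 39.0048960064²
eq2: (x − 22.065)² + (y + 34.493)² = 21.0922866874²
eq3: (x − 14.543)² + (y + 44.935)² = 22.8206459363²
eq1−eq2, eq1−eq3 (x²,y² cancel):
  93.070·x − 73.746·y = 2148.683329
  78.026·x − 94.630·y = 2626.807806
det = 93.070·-94.630 − -73.746·78.026 = -3053.108704
x = (2148.683329·-94.630 − -73.746·2626.807806) / -3053.108704 = 3.148704
y = (93.070·2626.807806 − 2148.683329·78.026) / -3053.108704 = -25.162496

x=3.149 y=-25.162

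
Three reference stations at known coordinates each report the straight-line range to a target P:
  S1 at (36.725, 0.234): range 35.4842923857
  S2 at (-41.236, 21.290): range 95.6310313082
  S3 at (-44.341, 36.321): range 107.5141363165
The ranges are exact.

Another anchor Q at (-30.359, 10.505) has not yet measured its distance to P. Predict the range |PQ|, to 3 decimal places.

80.515

eq1: (x − 36.725)² + (y − 0.234)² = 35.4842923857²
eq2: (x + 41.236)² + (y − 21.290)² = 95.6310313082²
eq3: (x + 44.341)² + (y − 36.321)² = 107.5141363165²
eq1−eq2, eq1−eq3 (x²,y² cancel):
  -155.922·x + 42.112·y = -7081.267728
  -162.132·x + 72.174·y = -8363.595561
det = -155.922·72.174 − 42.112·-162.132 = -4425.811644
x = (-7081.267728·72.174 − 42.112·-8363.595561) / -4425.811644 = 35.897524
y = (-155.922·-8363.595561 − -7081.267728·-162.132) / -4425.811644 = -35.240643
|P − Q| = √((35.897524 − -30.359)² + (-35.240643 − 10.505)²) = 80.514538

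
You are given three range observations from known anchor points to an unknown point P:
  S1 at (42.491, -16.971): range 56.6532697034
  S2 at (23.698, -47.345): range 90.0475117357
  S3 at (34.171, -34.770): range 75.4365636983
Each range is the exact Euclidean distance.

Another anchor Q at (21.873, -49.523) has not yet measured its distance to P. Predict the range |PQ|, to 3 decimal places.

eq1: (x − 42.491)² + (y + 16.971)² = 56.6532697034²
eq2: (x − 23.698)² + (y + 47.345)² = 90.0475117357²
eq3: (x − 34.171)² + (y + 34.770)² = 75.4365636983²
eq2−eq1, eq2−eq3 (x²,y² cancel):
  37.586·x + 60.748·y = 4189.317095
  20.946·x + 25.150·y = 1991.345139
det = 37.586·25.150 − 60.748·20.946 = -327.139708
x = (4189.317095·25.150 − 60.748·1991.345139) / -327.139708 = 47.713283
y = (37.586·1991.345139 − 4189.317095·20.946) / -327.139708 = 39.441062
|P − Q| = √((47.713283 − 21.873)² + (39.441062 − -49.523)²) = 92.640836

92.641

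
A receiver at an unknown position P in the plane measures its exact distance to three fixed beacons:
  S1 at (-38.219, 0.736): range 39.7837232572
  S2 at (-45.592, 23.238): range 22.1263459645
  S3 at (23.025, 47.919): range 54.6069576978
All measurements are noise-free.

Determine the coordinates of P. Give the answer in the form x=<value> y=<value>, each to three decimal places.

eq1: (x + 38.219)² + (y − 0.736)² = 39.7837232572²
eq2: (x + 45.592)² + (y − 23.238)² = 22.1263459645²
eq3: (x − 23.025)² + (y − 47.919)² = 54.6069576978²
eq3−eq1, eq3−eq2 (x²,y² cancel):
  -122.488·x − 94.366·y = 34.027664
  -137.234·x − 49.362·y = 2284.598565
det = -122.488·-49.362 − -94.366·-137.234 = -6903.970988
x = (34.027664·-49.362 − -94.366·2284.598565) / -6903.970988 = -30.983438
y = (-122.488·2284.598565 − 34.027664·-137.234) / -6903.970988 = 39.856216

x=-30.983 y=39.856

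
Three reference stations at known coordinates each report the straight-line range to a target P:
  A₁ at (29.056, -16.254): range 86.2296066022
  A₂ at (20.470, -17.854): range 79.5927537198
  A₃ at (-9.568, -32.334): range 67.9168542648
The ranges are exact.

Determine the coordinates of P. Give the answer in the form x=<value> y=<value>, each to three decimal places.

eq1: (x − 29.056)² + (y + 16.254)² = 86.2296066022²
eq2: (x − 20.470)² + (y + 17.854)² = 79.5927537198²
eq3: (x + 9.568)² + (y + 32.334)² = 67.9168542648²
eq3−eq1, eq3−eq2 (x²,y² cancel):
  77.248·x + 32.160·y = -2851.436490
  60.076·x + 28.960·y = -2121.555315
det = 77.248·28.960 − 32.160·60.076 = 305.057920
x = (-2851.436490·28.960 − 32.160·-2121.555315) / 305.057920 = -47.034943
y = (77.248·-2121.555315 − -2851.436490·60.076) / 305.057920 = 24.313394

x=-47.035 y=24.313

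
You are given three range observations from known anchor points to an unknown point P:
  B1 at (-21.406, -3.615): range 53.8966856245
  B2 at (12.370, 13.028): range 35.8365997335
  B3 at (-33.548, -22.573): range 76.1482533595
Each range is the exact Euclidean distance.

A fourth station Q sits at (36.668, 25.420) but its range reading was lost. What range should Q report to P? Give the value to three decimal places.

eq1: (x + 21.406)² + (y + 3.615)² = 53.8966856245²
eq2: (x − 12.370)² + (y − 13.028)² = 35.8365997335²
eq3: (x + 33.548)² + (y + 22.573)² = 76.1482533595²
eq1−eq3, eq1−eq2 (x²,y² cancel):
  -24.284·x − 37.916·y = -1729.980196
  67.552·x + 33.286·y = 1472.051464
det = -24.284·33.286 − -37.916·67.552 = 1752.984408
x = (-1729.980196·33.286 − -37.916·1472.051464) / 1752.984408 = -1.009603
y = (-24.284·1472.051464 − -1729.980196·67.552) / 1752.984408 = 46.273272
|P − Q| = √((-1.009603 − 36.668)² + (46.273272 − 25.420)²) = 43.063450

43.063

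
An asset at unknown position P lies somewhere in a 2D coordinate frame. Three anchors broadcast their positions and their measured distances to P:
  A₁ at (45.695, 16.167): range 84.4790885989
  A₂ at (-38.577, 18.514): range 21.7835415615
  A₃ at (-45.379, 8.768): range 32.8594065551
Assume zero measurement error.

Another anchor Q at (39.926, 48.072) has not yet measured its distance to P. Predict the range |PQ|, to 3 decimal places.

eq1: (x − 45.695)² + (y − 16.167)² = 84.4790885989²
eq2: (x + 38.577)² + (y − 18.514)² = 21.7835415615²
eq3: (x + 45.379)² + (y − 8.768)² = 32.8594065551²
eq3−eq1, eq3−eq2 (x²,y² cancel):
  182.148·x + 14.798·y = -5843.702362
  13.604·x + 19.492·y = 300.039576
det = 182.148·19.492 − 14.798·13.604 = 3349.116824
x = (-5843.702362·19.492 − 14.798·300.039576) / 3349.116824 = -35.336311
y = (182.148·300.039576 − -5843.702362·13.604) / 3349.116824 = 40.055138
|P − Q| = √((-35.336311 − 39.926)² + (40.055138 − 48.072)²) = 75.688080

75.688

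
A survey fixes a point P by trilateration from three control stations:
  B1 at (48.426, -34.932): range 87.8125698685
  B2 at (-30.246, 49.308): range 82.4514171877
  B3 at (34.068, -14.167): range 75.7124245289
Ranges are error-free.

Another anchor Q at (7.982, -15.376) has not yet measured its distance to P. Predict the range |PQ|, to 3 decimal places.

eq1: (x − 48.426)² + (y + 34.932)² = 87.8125698685²
eq2: (x + 30.246)² + (y − 49.308)² = 82.4514171877²
eq3: (x − 34.068)² + (y + 14.167)² = 75.7124245289²
eq3−eq2, eq3−eq1 (x²,y² cancel):
  -128.628·x + 126.950·y = 918.901899
  28.716·x − 41.530·y = 225.313388
det = -128.628·-41.530 − 126.950·28.716 = 1696.424640
x = (918.901899·-41.530 − 126.950·225.313388) / 1696.424640 = -39.356614
y = (-128.628·225.313388 − 918.901899·28.716) / 1696.424640 = -32.638525
|P − Q| = √((-39.356614 − 7.982)² + (-32.638525 − -15.376)²) = 50.387887

50.388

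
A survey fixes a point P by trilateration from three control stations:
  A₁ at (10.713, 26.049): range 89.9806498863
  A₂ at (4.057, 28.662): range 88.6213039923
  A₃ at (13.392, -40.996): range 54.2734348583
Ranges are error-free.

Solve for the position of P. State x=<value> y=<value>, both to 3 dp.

x=-40.430 y=-47.984

eq1: (x − 10.713)² + (y − 26.049)² = 89.9806498863²
eq2: (x − 4.057)² + (y − 28.662)² = 88.6213039923²
eq3: (x − 13.392)² + (y + 40.996)² = 54.2734348583²
eq2−eq3, eq2−eq1 (x²,y² cancel):
  18.670·x − 139.316·y = 5930.177977
  13.312·x − 5.226·y = -287.432556
det = 18.670·-5.226 − -139.316·13.312 = 1757.005172
x = (5930.177977·-5.226 − -139.316·-287.432556) / 1757.005172 = -40.429627
y = (18.670·-287.432556 − 5930.177977·13.312) / 1757.005172 = -47.984432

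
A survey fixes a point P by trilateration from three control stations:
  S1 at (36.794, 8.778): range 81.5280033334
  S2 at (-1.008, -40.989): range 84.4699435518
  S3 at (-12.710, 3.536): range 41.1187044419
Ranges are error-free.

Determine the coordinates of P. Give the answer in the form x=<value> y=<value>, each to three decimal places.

x=-40.907 y=33.464

eq1: (x − 36.794)² + (y − 8.778)² = 81.5280033334²
eq2: (x + 1.008)² + (y + 40.989)² = 84.4699435518²
eq3: (x + 12.710)² + (y − 3.536)² = 41.1187044419²
eq1−eq3, eq1−eq2 (x²,y² cancel):
  -99.008·x − 10.484·y = 3699.263149
  -75.604·x − 99.534·y = -238.093571
det = -99.008·-99.534 − -10.484·-75.604 = 9062.029936
x = (3699.263149·-99.534 − -10.484·-238.093571) / 9062.029936 = -40.906798
y = (-99.008·-238.093571 − 3699.263149·-75.604) / 9062.029936 = 33.464054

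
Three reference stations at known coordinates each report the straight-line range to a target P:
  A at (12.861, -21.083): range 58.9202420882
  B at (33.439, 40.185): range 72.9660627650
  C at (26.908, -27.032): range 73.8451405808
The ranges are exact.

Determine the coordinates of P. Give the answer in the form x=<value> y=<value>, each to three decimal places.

eq1: (x − 12.861)² + (y + 21.083)² = 58.9202420882²
eq2: (x − 33.439)² + (y − 40.185)² = 72.9660627650²
eq3: (x − 26.908)² + (y + 27.032)² = 73.8451405808²
eq2−eq1, eq2−eq3 (x²,y² cancel):
  -41.156·x − 122.536·y = -270.651348
  -13.062·x − 134.434·y = -1407.289930
det = -41.156·-134.434 − -122.536·-13.062 = 3932.200472
x = (-270.651348·-134.434 − -122.536·-1407.289930) / 3932.200472 = -34.601220
y = (-41.156·-1407.289930 − -270.651348·-13.062) / 3932.200472 = 13.830215

x=-34.601 y=13.830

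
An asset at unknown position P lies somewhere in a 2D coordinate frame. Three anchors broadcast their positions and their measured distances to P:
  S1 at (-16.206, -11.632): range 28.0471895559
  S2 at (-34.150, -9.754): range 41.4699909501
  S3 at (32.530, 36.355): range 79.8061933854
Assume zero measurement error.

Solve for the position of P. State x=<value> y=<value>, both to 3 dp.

eq1: (x + 16.206)² + (y + 11.632)² = 28.0471895559²
eq2: (x + 34.150)² + (y + 9.754)² = 41.4699909501²
eq3: (x − 32.530)² + (y − 36.355)² = 79.8061933854²
eq3−eq1, eq3−eq2 (x²,y² cancel):
  -97.472·x − 95.974·y = 3600.434596
  -133.360·x − 92.218·y = 3530.744444
det = -97.472·-92.218 − -95.974·-133.360 = -3810.419744
x = (3600.434596·-92.218 − -95.974·3530.744444) / -3810.419744 = -1.793710
y = (-97.472·3530.744444 − 3600.434596·-133.360) / -3810.419744 = -35.692980

x=-1.794 y=-35.693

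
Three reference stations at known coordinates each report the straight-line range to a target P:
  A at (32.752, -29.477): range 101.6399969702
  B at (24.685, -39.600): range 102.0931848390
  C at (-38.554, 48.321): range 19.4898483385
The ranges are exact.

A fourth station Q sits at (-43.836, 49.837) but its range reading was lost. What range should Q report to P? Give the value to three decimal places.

18.858

eq1: (x − 32.752)² + (y + 29.477)² = 101.6399969702²
eq2: (x − 24.685)² + (y + 39.600)² = 102.0931848390²
eq3: (x + 38.554)² + (y − 48.321)² = 19.4898483385²
eq3−eq2, eq3−eq1 (x²,y² cancel):
  126.478·x − 175.842·y = -11686.984934
  142.612·x − 155.596·y = -11830.577720
det = 126.478·-155.596 − -175.842·142.612 = 5397.708416
x = (-11686.984934·-155.596 − -175.842·-11830.577720) / 5397.708416 = -48.513984
y = (126.478·-11830.577720 − -11686.984934·142.612) / 5397.708416 = 31.568301
|P − Q| = √((-48.513984 − -43.836)² + (31.568301 − 49.837)²) = 18.858125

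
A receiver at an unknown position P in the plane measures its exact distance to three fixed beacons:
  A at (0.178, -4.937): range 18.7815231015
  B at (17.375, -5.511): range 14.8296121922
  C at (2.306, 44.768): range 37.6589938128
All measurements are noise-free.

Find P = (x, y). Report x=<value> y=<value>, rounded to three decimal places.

eq1: (x − 0.178)² + (y + 4.937)² = 18.7815231015²
eq2: (x − 17.375)² + (y + 5.511)² = 14.8296121922²
eq3: (x − 2.306)² + (y − 44.768)² = 37.6589938128²
eq1−eq3, eq1−eq2 (x²,y² cancel):
  4.256·x + 99.410·y = 919.631602
  34.394·x − 1.148·y = 440.684305
det = 4.256·-1.148 − 99.410·34.394 = -3423.993428
x = (919.631602·-1.148 − 99.410·440.684305) / -3423.993428 = 13.102877
y = (4.256·440.684305 − 919.631602·34.394) / -3423.993428 = 8.689928

x=13.103 y=8.690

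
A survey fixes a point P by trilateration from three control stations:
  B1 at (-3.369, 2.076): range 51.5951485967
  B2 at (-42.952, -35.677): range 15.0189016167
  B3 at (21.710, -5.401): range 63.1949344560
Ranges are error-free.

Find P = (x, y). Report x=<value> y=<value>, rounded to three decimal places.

x=-29.522 y=-42.400

eq1: (x + 3.369)² + (y − 2.076)² = 51.5951485967²
eq2: (x + 42.952)² + (y + 35.677)² = 15.0189016167²
eq3: (x − 21.710)² + (y + 5.401)² = 63.1949344560²
eq2−eq1, eq2−eq3 (x²,y² cancel):
  79.166·x + 75.506·y = -5538.554649
  129.324·x + 60.552·y = -6385.260067
det = 79.166·60.552 − 75.506·129.324 = -4971.078312
x = (-5538.554649·60.552 − 75.506·-6385.260067) / -4971.078312 = -29.521741
y = (79.166·-6385.260067 − -5538.554649·129.324) / -4971.078312 = -42.399763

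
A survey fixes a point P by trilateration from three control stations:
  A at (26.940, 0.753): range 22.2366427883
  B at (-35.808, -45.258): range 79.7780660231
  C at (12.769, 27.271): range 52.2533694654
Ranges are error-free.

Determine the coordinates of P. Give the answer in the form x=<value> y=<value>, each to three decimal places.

eq1: (x − 26.940)² + (y − 0.753)² = 22.2366427883²
eq2: (x + 35.808)² + (y + 45.258)² = 79.7780660231²
eq3: (x − 12.769)² + (y − 27.271)² = 52.2533694654²
eq3−eq2, eq3−eq1 (x²,y² cancel):
  -97.154·x − 145.058·y = -1210.380572
  28.342·x − 53.036·y = 2055.522145
det = -97.154·-53.036 − -145.058·28.342 = 9263.893380
x = (-1210.380572·-53.036 − -145.058·2055.522145) / 9263.893380 = 39.115700
y = (-97.154·2055.522145 − -1210.380572·28.342) / 9263.893380 = -17.854004

x=39.116 y=-17.854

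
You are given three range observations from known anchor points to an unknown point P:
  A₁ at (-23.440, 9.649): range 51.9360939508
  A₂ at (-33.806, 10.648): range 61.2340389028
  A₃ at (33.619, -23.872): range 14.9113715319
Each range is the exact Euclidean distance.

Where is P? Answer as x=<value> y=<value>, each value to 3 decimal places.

x=19.230 y=-19.958

eq1: (x + 23.440)² + (y − 9.649)² = 51.9360939508²
eq2: (x + 33.806)² + (y − 10.648)² = 61.2340389028²
eq3: (x − 33.619)² + (y + 23.872)² = 14.9113715319²
eq1−eq3, eq1−eq2 (x²,y² cancel):
  114.118·x − 67.042·y = 3532.581598
  -20.732·x + 1.998·y = -438.560926
det = 114.118·1.998 − -67.042·-20.732 = -1161.906980
x = (3532.581598·1.998 − -67.042·-438.560926) / -1161.906980 = 19.230372
y = (114.118·-438.560926 − 3532.581598·-20.732) / -1161.906980 = -19.958384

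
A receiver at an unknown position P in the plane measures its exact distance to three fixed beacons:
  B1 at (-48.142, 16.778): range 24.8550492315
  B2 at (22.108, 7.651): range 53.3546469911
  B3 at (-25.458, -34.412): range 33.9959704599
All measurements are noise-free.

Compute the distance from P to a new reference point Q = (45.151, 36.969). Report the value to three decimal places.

eq1: (x + 48.142)² + (y − 16.778)² = 24.8550492315²
eq2: (x − 22.108)² + (y − 7.651)² = 53.3546469911²
eq3: (x + 25.458)² + (y + 34.412)² = 33.9959704599²
eq3−eq2, eq3−eq1 (x²,y² cancel):
  95.132·x + 84.126·y = -2975.986391
  -45.368·x + 102.380·y = 1304.810475
det = 95.132·102.380 − 84.126·-45.368 = 13556.242528
x = (-2975.986391·102.380 − 84.126·1304.810475) / 13556.242528 = -30.572629
y = (95.132·1304.810475 − -2975.986391·-45.368) / 13556.242528 = -0.802975
|P − Q| = √((-30.572629 − 45.151)² + (-0.802975 − 36.969)²) = 84.621452

84.621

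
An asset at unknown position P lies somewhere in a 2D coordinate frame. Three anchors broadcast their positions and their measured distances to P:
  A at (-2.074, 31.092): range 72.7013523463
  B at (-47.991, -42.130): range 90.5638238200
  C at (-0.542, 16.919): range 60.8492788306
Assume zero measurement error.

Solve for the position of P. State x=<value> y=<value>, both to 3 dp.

x=41.338 y=-27.225

eq1: (x + 2.074)² + (y − 31.092)² = 72.7013523463²
eq2: (x + 47.991)² + (y + 42.130)² = 90.5638238200²
eq3: (x + 0.542)² + (y − 16.919)² = 60.8492788306²
eq1−eq2, eq1−eq3 (x²,y² cancel):
  -91.834·x − 146.444·y = 190.739489
  3.064·x − 28.346·y = 898.384284
det = -91.834·-28.346 − -146.444·3.064 = 3051.830980
x = (190.739489·-28.346 − -146.444·898.384284) / 3051.830980 = 41.337901
y = (-91.834·898.384284 − 190.739489·3.064) / 3051.830980 = -27.225180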